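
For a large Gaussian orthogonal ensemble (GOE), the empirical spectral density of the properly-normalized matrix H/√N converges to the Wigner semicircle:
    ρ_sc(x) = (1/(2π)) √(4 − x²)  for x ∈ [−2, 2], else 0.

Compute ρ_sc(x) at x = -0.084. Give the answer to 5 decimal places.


ρ_sc(x) = (1/(2π)) √(4 − x²). With x = -0.084:
  4 − x² = 4 − (-0.084)² = 4 − 0.007056 = 3.992944.
  √(4 − x²) = 1.998235.
  1/(2π) = 0.159155.
  ρ_sc(-0.084) = 0.159155 · 1.998235 = 0.318029.

Rounded to 5 decimal places: ρ_sc(-0.084) ≈ 0.31803.


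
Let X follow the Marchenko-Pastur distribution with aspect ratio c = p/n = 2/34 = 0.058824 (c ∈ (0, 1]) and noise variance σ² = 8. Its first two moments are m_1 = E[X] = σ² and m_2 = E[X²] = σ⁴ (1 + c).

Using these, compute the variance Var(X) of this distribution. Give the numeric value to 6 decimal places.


m_1 = E[X] = σ² = 8, so m_1² = 64.
m_2 = E[X²] = σ⁴ (1 + c) = 64 · (1 + 0.058824) = 64 · 1.058824 = 67.764706.
(Note m_2 − m_1² simplifies to c · σ⁴ = 0.058824 · 64.)

Var(X) = m_2 − m_1² = 67.764706 − 64 = 3.764706.


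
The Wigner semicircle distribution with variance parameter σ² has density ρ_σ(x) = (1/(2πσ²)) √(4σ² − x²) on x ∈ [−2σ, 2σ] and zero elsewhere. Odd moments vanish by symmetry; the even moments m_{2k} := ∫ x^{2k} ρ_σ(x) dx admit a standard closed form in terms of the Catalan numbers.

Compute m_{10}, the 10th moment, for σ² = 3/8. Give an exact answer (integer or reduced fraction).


By the scaled semicircle moment identity, m_{2k} = σ^{2k} · C_k with k = 5.
C_5 = (1/(k+1)) · C(2k, k) = (1/6) · C(10, 5) = (1/6) · 252 = 42.
σ^{2k} = (σ²)^k = (3/8)^5 = 243/32768.

Therefore m_{10} = σ^{10} · C_5 = (243/32768) · 42 = 5103/16384.


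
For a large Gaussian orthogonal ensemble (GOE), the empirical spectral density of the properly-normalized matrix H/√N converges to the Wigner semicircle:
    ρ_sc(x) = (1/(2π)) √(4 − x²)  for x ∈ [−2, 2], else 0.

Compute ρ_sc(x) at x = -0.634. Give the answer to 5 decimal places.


ρ_sc(x) = (1/(2π)) √(4 − x²). With x = -0.634:
  4 − x² = 4 − (-0.634)² = 4 − 0.401956 = 3.598044.
  √(4 − x²) = 1.896851.
  1/(2π) = 0.159155.
  ρ_sc(-0.634) = 0.159155 · 1.896851 = 0.301893.

Rounded to 5 decimal places: ρ_sc(-0.634) ≈ 0.30189.


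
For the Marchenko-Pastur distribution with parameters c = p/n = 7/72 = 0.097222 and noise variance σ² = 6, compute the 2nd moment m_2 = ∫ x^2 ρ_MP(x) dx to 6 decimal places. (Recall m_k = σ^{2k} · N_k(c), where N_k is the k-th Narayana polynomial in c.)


E[X²] = σ⁴ (1 + c) (second MP moment). With σ² = 6 (so σ⁴ = 36) and c = 7/72 = 0.097222: E[X²] = 36 · (1 + 0.097222) = 36 · 1.097222.

So E[X^2] = 39.500000.


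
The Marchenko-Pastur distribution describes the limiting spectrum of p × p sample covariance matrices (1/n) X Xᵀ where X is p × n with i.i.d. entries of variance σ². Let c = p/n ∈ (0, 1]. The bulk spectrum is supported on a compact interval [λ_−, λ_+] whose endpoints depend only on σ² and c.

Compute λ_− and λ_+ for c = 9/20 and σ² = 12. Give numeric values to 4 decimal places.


c = 9/20 = 0.450000; √c = 0.670820.
λ_− = σ² (1 − √c)² = 12 · (1 − 0.670820)² = 12 · (0.329180)² = 1.300311.
λ_+ = σ² (1 + √c)² = 12 · (1 + 0.670820)² = 12 · (1.670820)² = 33.499689.

Rounded to 4 decimal places: λ_− ≈ 1.3003, λ_+ ≈ 33.4997.


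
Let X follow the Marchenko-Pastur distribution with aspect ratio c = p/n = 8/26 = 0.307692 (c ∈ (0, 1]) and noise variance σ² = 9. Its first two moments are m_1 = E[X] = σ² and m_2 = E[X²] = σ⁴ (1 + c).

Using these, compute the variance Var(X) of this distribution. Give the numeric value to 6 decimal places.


m_1 = E[X] = σ² = 9, so m_1² = 81.
m_2 = E[X²] = σ⁴ (1 + c) = 81 · (1 + 0.307692) = 81 · 1.307692 = 105.923077.
(Note m_2 − m_1² simplifies to c · σ⁴ = 0.307692 · 81.)

Var(X) = m_2 − m_1² = 105.923077 − 81 = 24.923077.


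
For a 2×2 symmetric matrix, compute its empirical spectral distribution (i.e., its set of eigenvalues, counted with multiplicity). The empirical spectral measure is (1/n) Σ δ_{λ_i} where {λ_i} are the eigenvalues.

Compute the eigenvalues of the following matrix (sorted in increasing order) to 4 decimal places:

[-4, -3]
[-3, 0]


Since M is real symmetric, both eigenvalues are real; they are the roots of det(λI − M) = λ² − (tr M) λ + det M.
tr M = -4 + 0 = -4.
det M = (-4)·0 − (-3)² = 0 − 9 = -9.
Characteristic polynomial: λ² + 4λ − 9 = 0.
Discriminant Δ = (tr M)² − 4·det M = 16 − (-36) = 52; √Δ = 7.211103.
λ = (tr M ± √Δ)/2 = (-4 ± 7.211103)/2, giving (tr M − √Δ)/2 = -5.6056 and (tr M + √Δ)/2 = 1.6056.

Eigenvalues sorted in increasing order: [-5.6056, 1.6056].


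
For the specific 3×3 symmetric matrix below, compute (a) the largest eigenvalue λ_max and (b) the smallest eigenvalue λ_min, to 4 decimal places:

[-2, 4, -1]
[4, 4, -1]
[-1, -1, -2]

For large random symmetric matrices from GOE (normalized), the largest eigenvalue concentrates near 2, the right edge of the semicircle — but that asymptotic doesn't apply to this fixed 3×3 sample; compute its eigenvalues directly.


Since M is real symmetric, all three eigenvalues are real; they are the roots of det(λI − M) = λ³ − (tr M) λ² + s λ − det M, where s is the sum of the principal 2×2 minors.
tr M = -2 + 4 + (-2) = 0.
s = ((-2)·4 − 4²) + ((-2)·(-2) − (-1)²) + (4·(-2) − (-1)²) = -24 + 3 + (-9) = -30.
det M (expand along row 1) = (-2)·(-9) − 4·(-9) + (-1)·0 = 54.
Characteristic polynomial: λ³ − 30λ − 54 = 0.
Substitute λ = y + (tr M)/3 = y + 0.000000 to remove the quadratic term: y³ + p·y + q = 0 with p = s − (tr M)²/3 = -30.000000 and q = −2(tr M)³/27 + (tr M)·s/3 − det M = -54.000000.
Three real roots ⇒ use the trigonometric (Viète) form: r = 2√(−p/3) = 6.324555, φ = arccos(3q/(p·r)) = arccos(0.853815) = 0.547526 rad.
y_k = r·cos(φ/3 − 2πk/3) for k = 0, 1, 2 gives y = 6.219514, -2.115656, -4.103858.
λ_k = y_k + 0.000000 gives λ = 6.2195, -2.1157, -4.1039 (check: the sum is 0.0000 = tr M).

Hence λ_max = 6.2195 and λ_min = -4.1039.


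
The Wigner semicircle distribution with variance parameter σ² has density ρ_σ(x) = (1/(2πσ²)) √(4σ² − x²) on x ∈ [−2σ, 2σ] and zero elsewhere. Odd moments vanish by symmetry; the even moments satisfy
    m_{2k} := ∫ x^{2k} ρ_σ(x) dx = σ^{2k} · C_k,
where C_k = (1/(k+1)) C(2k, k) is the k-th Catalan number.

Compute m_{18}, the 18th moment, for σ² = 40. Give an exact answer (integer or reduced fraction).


By the scaled semicircle moment identity, m_{2k} = σ^{2k} · C_k with k = 9.
C_9 = (1/(k+1)) · C(2k, k) = (1/10) · C(18, 9) = (1/10) · 48620 = 4862.
σ^{2k} = (σ²)^k = (40)^9 = 262144000000000.

Therefore m_{18} = σ^{18} · C_9 = 262144000000000 · 4862 = 1274544128000000000.


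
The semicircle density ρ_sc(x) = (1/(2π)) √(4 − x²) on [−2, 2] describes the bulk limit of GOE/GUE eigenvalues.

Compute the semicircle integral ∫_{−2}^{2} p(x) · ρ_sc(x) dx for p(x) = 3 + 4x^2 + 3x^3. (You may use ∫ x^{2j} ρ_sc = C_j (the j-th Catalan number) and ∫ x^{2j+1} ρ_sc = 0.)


Write p(x) = Σ a_i x^i, split into monomials and integrate each against ρ_sc separately.
Using ∫ x^{2j} ρ_sc = C_j = (1/(j+1)) C(2j, j) (Catalan numbers) and ∫ x^{2j+1} ρ_sc = 0 (odd monomials vanish by symmetry):
  i = 0 (even): a_0 · C_{0} = 3 · 1 = 3
  i = 2 (even): a_2 · C_{1} = 4 · 1 = 4
  i = 3 (odd): ∫ x^3 ρ_sc = 0 (vanishes)

Summing the contributions: ∫_{−2}^{2} p(x) ρ_sc(x) dx = 3 + 4 = 7.


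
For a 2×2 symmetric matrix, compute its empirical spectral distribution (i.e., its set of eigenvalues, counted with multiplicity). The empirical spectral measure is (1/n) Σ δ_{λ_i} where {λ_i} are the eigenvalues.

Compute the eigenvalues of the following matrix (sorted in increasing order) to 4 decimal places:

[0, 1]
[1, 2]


Since M is real symmetric, both eigenvalues are real; they are the roots of det(λI − M) = λ² − (tr M) λ + det M.
tr M = 0 + 2 = 2.
det M = 0·2 − 1² = 0 − 1 = -1.
Characteristic polynomial: λ² − 2λ − 1 = 0.
Discriminant Δ = (tr M)² − 4·det M = 4 − (-4) = 8; √Δ = 2.828427.
λ = (tr M ± √Δ)/2 = (2 ± 2.828427)/2, giving (tr M − √Δ)/2 = -0.4142 and (tr M + √Δ)/2 = 2.4142.

Eigenvalues sorted in increasing order: [-0.4142, 2.4142].


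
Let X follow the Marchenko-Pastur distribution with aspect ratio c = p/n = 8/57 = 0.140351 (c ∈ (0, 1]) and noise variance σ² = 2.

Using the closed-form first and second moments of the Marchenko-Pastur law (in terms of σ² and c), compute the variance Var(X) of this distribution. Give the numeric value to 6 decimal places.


Recall the MP moments m_1 = E[X] = σ² and m_2 = E[X²] = σ⁴ (1 + c).
m_1 = E[X] = σ² = 2, so m_1² = 4.
m_2 = E[X²] = σ⁴ (1 + c) = 4 · (1 + 0.140351) = 4 · 1.140351 = 4.561404.
(Note m_2 − m_1² simplifies to c · σ⁴ = 0.140351 · 4.)

Var(X) = m_2 − m_1² = 4.561404 − 4 = 0.561404.


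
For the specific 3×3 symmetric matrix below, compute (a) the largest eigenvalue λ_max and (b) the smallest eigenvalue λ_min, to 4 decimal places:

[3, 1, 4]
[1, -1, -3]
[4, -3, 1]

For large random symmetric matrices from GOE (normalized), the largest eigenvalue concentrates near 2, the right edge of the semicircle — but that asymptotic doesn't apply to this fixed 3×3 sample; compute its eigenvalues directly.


Since M is real symmetric, all three eigenvalues are real; they are the roots of det(λI − M) = λ³ − (tr M) λ² + s λ − det M, where s is the sum of the principal 2×2 minors.
tr M = 3 + (-1) + 1 = 3.
s = (3·(-1) − 1²) + (3·1 − 4²) + ((-1)·1 − (-3)²) = -4 + (-13) + (-10) = -27.
det M (expand along row 1) = 3·(-10) − 1·13 + 4·1 = -39.
Characteristic polynomial: λ³ − 3λ² − 27λ + 39 = 0.
Substitute λ = y + (tr M)/3 = y + 1.000000 to remove the quadratic term: y³ + p·y + q = 0 with p = s − (tr M)²/3 = -30.000000 and q = −2(tr M)³/27 + (tr M)·s/3 − det M = 10.000000.
Three real roots ⇒ use the trigonometric (Viète) form: r = 2√(−p/3) = 6.324555, φ = arccos(3q/(p·r)) = arccos(-0.158114) = 1.729577 rad.
y_k = r·cos(φ/3 − 2πk/3) for k = 0, 1, 2 gives y = 5.302265, 0.334582, -5.636847.
λ_k = y_k + 1.000000 gives λ = 6.3023, 1.3346, -4.6368 (check: the sum is 3.0000 = tr M).

Hence λ_max = 6.3023 and λ_min = -4.6368.


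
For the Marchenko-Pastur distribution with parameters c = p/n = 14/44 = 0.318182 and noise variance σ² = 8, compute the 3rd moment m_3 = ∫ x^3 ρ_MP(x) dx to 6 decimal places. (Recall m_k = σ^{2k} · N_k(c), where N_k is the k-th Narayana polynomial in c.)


E[X³] = σ⁶ (1 + 3c + c²) (third MP moment). With σ² = 8 (so σ⁶ = 512) and c = 14/44 = 0.318182: E[X³] = 512 · (1 + 3·0.318182 + (0.318182)²) = 512 · 2.055785.

So E[X^3] = 1052.561983.


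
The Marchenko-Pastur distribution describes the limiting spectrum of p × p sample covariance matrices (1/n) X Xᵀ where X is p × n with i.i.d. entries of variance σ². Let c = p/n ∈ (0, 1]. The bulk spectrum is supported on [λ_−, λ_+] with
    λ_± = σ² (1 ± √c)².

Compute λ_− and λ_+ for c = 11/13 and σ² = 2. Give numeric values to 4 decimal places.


c = 11/13 = 0.846154; √c = 0.919866.
λ_− = σ² (1 − √c)² = 2 · (1 − 0.919866)² = 2 · (0.080134)² = 0.012843.
λ_+ = σ² (1 + √c)² = 2 · (1 + 0.919866)² = 2 · (1.919866)² = 7.371773.

Rounded to 4 decimal places: λ_− ≈ 0.0128, λ_+ ≈ 7.3718.


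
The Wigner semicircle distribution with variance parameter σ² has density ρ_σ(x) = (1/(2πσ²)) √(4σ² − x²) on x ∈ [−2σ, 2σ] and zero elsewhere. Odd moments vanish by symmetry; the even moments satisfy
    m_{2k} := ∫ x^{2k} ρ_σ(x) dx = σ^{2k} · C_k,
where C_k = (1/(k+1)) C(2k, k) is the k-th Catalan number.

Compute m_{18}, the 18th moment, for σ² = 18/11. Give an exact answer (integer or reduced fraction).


By the scaled semicircle moment identity, m_{2k} = σ^{2k} · C_k with k = 9.
C_9 = (1/(k+1)) · C(2k, k) = (1/10) · C(18, 9) = (1/10) · 48620 = 4862.
σ^{2k} = (σ²)^k = (18/11)^9 = 198359290368/2357947691.

Therefore m_{18} = σ^{18} · C_9 = (198359290368/2357947691) · 4862 = 87674806342656/214358881.


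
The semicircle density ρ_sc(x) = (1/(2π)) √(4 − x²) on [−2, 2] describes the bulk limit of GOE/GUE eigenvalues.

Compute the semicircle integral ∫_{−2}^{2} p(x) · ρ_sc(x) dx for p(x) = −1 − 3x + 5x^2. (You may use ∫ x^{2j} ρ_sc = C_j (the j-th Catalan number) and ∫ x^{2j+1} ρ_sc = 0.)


Write p(x) = Σ a_i x^i, split into monomials and integrate each against ρ_sc separately.
Using ∫ x^{2j} ρ_sc = C_j = (1/(j+1)) C(2j, j) (Catalan numbers) and ∫ x^{2j+1} ρ_sc = 0 (odd monomials vanish by symmetry):
  i = 0 (even): a_0 · C_{0} = -1 · 1 = -1
  i = 1 (odd): ∫ x^1 ρ_sc = 0 (vanishes)
  i = 2 (even): a_2 · C_{1} = 5 · 1 = 5

Summing the contributions: ∫_{−2}^{2} p(x) ρ_sc(x) dx = (-1) + 5 = 4.


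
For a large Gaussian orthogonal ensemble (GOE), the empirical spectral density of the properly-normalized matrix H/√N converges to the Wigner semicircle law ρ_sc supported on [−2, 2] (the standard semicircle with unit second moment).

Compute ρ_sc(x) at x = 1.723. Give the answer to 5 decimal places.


ρ_sc(x) = (1/(2π)) √(4 − x²). With x = 1.723:
  4 − x² = 4 − (1.723)² = 4 − 2.968729 = 1.031271.
  √(4 − x²) = 1.015515.
  1/(2π) = 0.159155.
  ρ_sc(1.723) = 0.159155 · 1.015515 = 0.161624.

Rounded to 5 decimal places: ρ_sc(1.723) ≈ 0.16162.


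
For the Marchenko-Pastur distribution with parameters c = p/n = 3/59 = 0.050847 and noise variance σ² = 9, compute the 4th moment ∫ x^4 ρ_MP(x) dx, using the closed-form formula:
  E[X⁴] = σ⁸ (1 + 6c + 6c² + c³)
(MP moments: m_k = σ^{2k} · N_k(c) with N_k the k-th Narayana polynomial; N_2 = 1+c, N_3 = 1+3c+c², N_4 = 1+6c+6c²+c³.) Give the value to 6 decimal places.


E[X⁴] = σ⁸ (1 + 6c + 6c² + c³) (fourth MP moment). With σ² = 9 (so σ⁸ = 6561) and c = 3/59 = 0.050847: E[X⁴] = 6561 · (1 + 6·0.050847 + 6·(0.050847)² + (0.050847)³) = 6561 · 1.320729.

So E[X^4] = 8665.302928.


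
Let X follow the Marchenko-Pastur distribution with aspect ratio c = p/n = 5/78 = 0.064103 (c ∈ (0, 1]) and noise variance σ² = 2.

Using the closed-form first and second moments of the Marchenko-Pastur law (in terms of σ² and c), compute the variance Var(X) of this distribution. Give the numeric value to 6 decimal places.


Recall the MP moments m_1 = E[X] = σ² and m_2 = E[X²] = σ⁴ (1 + c).
m_1 = E[X] = σ² = 2, so m_1² = 4.
m_2 = E[X²] = σ⁴ (1 + c) = 4 · (1 + 0.064103) = 4 · 1.064103 = 4.256410.
(Note m_2 − m_1² simplifies to c · σ⁴ = 0.064103 · 4.)

Var(X) = m_2 − m_1² = 4.256410 − 4 = 0.256410.


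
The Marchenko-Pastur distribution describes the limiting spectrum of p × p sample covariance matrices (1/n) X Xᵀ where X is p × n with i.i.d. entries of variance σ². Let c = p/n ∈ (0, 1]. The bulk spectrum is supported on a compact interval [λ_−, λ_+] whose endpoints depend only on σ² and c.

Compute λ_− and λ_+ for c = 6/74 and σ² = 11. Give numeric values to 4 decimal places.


c = 6/74 = 0.081081; √c = 0.284747.
λ_− = σ² (1 − √c)² = 11 · (1 − 0.284747)² = 11 · (0.715253)² = 5.627449.
λ_+ = σ² (1 + √c)² = 11 · (1 + 0.284747)² = 11 · (1.284747)² = 18.156335.

Rounded to 4 decimal places: λ_− ≈ 5.6274, λ_+ ≈ 18.1563.


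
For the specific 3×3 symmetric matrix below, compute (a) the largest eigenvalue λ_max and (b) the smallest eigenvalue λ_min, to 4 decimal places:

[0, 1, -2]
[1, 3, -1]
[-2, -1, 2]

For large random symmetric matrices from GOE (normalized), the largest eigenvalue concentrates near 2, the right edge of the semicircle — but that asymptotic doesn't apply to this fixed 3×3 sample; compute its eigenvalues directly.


Since M is real symmetric, all three eigenvalues are real; they are the roots of det(λI − M) = λ³ − (tr M) λ² + s λ − det M, where s is the sum of the principal 2×2 minors.
tr M = 0 + 3 + 2 = 5.
s = (0·3 − 1²) + (0·2 − (-2)²) + (3·2 − (-1)²) = -1 + (-4) + 5 = 0.
det M (expand along row 1) = 0·5 − 1·0 + (-2)·5 = -10.
Characteristic polynomial: λ³ − 5λ² + 10 = 0.
Substitute λ = y + (tr M)/3 = y + 1.666667 to remove the quadratic term: y³ + p·y + q = 0 with p = s − (tr M)²/3 = -8.333333 and q = −2(tr M)³/27 + (tr M)·s/3 − det M = 0.740741.
Three real roots ⇒ use the trigonometric (Viète) form: r = 2√(−p/3) = 3.333333, φ = arccos(3q/(p·r)) = arccos(-0.080000) = 1.650882 rad.
y_k = r·cos(φ/3 − 2πk/3) for k = 0, 1, 2 gives y = 2.841236, 0.088973, -2.930210.
λ_k = y_k + 1.666667 gives λ = 4.5079, 1.7556, -1.2635 (check: the sum is 5.0000 = tr M).

Hence λ_max = 4.5079 and λ_min = -1.2635.


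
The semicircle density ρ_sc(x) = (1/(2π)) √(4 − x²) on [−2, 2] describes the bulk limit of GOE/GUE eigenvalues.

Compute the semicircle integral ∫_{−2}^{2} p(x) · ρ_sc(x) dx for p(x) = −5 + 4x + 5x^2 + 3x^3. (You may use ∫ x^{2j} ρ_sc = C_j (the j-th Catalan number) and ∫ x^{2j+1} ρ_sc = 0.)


Write p(x) = Σ a_i x^i, split into monomials and integrate each against ρ_sc separately.
Using ∫ x^{2j} ρ_sc = C_j = (1/(j+1)) C(2j, j) (Catalan numbers) and ∫ x^{2j+1} ρ_sc = 0 (odd monomials vanish by symmetry):
  i = 0 (even): a_0 · C_{0} = -5 · 1 = -5
  i = 1 (odd): ∫ x^1 ρ_sc = 0 (vanishes)
  i = 2 (even): a_2 · C_{1} = 5 · 1 = 5
  i = 3 (odd): ∫ x^3 ρ_sc = 0 (vanishes)

Summing the contributions: ∫_{−2}^{2} p(x) ρ_sc(x) dx = (-5) + 5 = 0.


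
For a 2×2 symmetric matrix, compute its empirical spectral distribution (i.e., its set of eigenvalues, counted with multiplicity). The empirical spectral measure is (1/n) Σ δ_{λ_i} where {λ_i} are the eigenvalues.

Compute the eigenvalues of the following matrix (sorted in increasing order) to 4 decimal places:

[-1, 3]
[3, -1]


Since M is real symmetric, both eigenvalues are real; they are the roots of det(λI − M) = λ² − (tr M) λ + det M.
tr M = -1 + (-1) = -2.
det M = (-1)·(-1) − 3² = 1 − 9 = -8.
Characteristic polynomial: λ² + 2λ − 8 = 0.
Discriminant Δ = (tr M)² − 4·det M = 4 − (-32) = 36; √Δ = 6.000000.
λ = (tr M ± √Δ)/2 = (-2 ± 6.000000)/2, giving (tr M − √Δ)/2 = -4.0000 and (tr M + √Δ)/2 = 2.0000.

Eigenvalues sorted in increasing order: [-4.0000, 2.0000].


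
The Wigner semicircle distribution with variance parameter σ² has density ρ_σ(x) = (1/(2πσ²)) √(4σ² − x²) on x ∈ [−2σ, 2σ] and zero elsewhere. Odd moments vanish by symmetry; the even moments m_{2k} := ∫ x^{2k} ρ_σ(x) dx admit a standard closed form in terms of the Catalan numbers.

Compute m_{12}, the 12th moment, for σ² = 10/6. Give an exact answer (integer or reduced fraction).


By the scaled semicircle moment identity, m_{2k} = σ^{2k} · C_k with k = 6.
C_6 = (1/(k+1)) · C(2k, k) = (1/7) · C(12, 6) = (1/7) · 924 = 132.
σ^{2k} = (σ²)^k = (10/6)^6 = 15625/729.

Therefore m_{12} = σ^{12} · C_6 = (15625/729) · 132 = 687500/243.


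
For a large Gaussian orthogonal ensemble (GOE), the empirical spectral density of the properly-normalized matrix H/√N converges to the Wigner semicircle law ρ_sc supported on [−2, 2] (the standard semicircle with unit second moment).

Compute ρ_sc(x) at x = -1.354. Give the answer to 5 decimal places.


ρ_sc(x) = (1/(2π)) √(4 − x²). With x = -1.354:
  4 − x² = 4 − (-1.354)² = 4 − 1.833316 = 2.166684.
  √(4 − x²) = 1.471966.
  1/(2π) = 0.159155.
  ρ_sc(-1.354) = 0.159155 · 1.471966 = 0.234271.

Rounded to 5 decimal places: ρ_sc(-1.354) ≈ 0.23427.


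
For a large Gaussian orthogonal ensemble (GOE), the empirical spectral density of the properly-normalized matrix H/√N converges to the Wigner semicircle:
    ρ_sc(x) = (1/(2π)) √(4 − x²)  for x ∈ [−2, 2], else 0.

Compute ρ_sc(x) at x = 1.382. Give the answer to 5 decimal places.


ρ_sc(x) = (1/(2π)) √(4 − x²). With x = 1.382:
  4 − x² = 4 − (1.382)² = 4 − 1.909924 = 2.090076.
  √(4 − x²) = 1.445710.
  1/(2π) = 0.159155.
  ρ_sc(1.382) = 0.159155 · 1.445710 = 0.230092.

Rounded to 5 decimal places: ρ_sc(1.382) ≈ 0.23009.


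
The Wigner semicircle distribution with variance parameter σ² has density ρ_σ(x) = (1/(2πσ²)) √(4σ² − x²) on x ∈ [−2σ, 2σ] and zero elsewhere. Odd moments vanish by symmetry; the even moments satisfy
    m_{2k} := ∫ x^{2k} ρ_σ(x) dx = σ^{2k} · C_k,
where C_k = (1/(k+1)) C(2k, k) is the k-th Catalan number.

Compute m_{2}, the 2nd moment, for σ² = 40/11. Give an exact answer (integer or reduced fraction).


By the scaled semicircle moment identity, m_{2k} = σ^{2k} · C_k with k = 1.
C_1 = (1/(k+1)) · C(2k, k) = (1/2) · C(2, 1) = (1/2) · 2 = 1.
σ^{2k} = (σ²)^k = (40/11)^1 = 40/11.

Therefore m_{2} = σ^{2} · C_1 = (40/11) · 1 = 40/11.


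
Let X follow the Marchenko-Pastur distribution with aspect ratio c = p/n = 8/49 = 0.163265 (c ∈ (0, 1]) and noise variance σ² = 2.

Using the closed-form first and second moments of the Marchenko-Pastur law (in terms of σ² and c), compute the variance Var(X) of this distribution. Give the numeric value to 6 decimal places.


Recall the MP moments m_1 = E[X] = σ² and m_2 = E[X²] = σ⁴ (1 + c).
m_1 = E[X] = σ² = 2, so m_1² = 4.
m_2 = E[X²] = σ⁴ (1 + c) = 4 · (1 + 0.163265) = 4 · 1.163265 = 4.653061.
(Note m_2 − m_1² simplifies to c · σ⁴ = 0.163265 · 4.)

Var(X) = m_2 − m_1² = 4.653061 − 4 = 0.653061.


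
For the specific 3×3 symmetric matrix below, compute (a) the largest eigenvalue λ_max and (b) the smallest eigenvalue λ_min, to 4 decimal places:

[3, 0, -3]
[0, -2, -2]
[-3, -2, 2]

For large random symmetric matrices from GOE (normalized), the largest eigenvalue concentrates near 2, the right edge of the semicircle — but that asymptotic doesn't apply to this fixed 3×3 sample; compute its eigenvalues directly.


Since M is real symmetric, all three eigenvalues are real; they are the roots of det(λI − M) = λ³ − (tr M) λ² + s λ − det M, where s is the sum of the principal 2×2 minors.
tr M = 3 + (-2) + 2 = 3.
s = (3·(-2) − 0²) + (3·2 − (-3)²) + ((-2)·2 − (-2)²) = -6 + (-3) + (-8) = -17.
det M (expand along row 1) = 3·(-8) − 0·(-6) + (-3)·(-6) = -6.
Characteristic polynomial: λ³ − 3λ² − 17λ + 6 = 0.
Substitute λ = y + (tr M)/3 = y + 1.000000 to remove the quadratic term: y³ + p·y + q = 0 with p = s − (tr M)²/3 = -20.000000 and q = −2(tr M)³/27 + (tr M)·s/3 − det M = -13.000000.
Three real roots ⇒ use the trigonometric (Viète) form: r = 2√(−p/3) = 5.163978, φ = arccos(3q/(p·r)) = arccos(0.377616) = 1.183576 rad.
y_k = r·cos(φ/3 − 2πk/3) for k = 0, 1, 2 gives y = 4.767276, -0.664683, -4.102593.
λ_k = y_k + 1.000000 gives λ = 5.7673, 0.3353, -3.1026 (check: the sum is 3.0000 = tr M).

Hence λ_max = 5.7673 and λ_min = -3.1026.


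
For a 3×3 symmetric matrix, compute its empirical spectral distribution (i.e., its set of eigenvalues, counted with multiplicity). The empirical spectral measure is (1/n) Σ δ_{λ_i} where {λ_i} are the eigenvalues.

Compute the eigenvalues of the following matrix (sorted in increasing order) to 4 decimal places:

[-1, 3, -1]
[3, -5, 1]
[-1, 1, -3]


Since M is real symmetric, all three eigenvalues are real; they are the roots of det(λI − M) = λ³ − (tr M) λ² + s λ − det M, where s is the sum of the principal 2×2 minors.
tr M = -1 + (-5) + (-3) = -9.
s = ((-1)·(-5) − 3²) + ((-1)·(-3) − (-1)²) + ((-5)·(-3) − 1²) = -4 + 2 + 14 = 12.
det M (expand along row 1) = (-1)·14 − 3·(-8) + (-1)·(-2) = 12.
Characteristic polynomial: λ³ + 9λ² + 12λ − 12 = 0.
Substitute λ = y + (tr M)/3 = y − 3.000000 to remove the quadratic term: y³ + p·y + q = 0 with p = s − (tr M)²/3 = -15.000000 and q = −2(tr M)³/27 + (tr M)·s/3 − det M = 6.000000.
Three real roots ⇒ use the trigonometric (Viète) form: r = 2√(−p/3) = 4.472136, φ = arccos(3q/(p·r)) = arccos(-0.268328) = 1.842453 rad.
y_k = r·cos(φ/3 − 2πk/3) for k = 0, 1, 2 gives y = 3.654911, 0.404409, -4.059320.
λ_k = y_k − 3.000000 gives λ = 0.6549, -2.5956, -7.0593 (check: the sum is -9.0000 = tr M).

Eigenvalues sorted in increasing order: [-7.0593, -2.5956, 0.6549].


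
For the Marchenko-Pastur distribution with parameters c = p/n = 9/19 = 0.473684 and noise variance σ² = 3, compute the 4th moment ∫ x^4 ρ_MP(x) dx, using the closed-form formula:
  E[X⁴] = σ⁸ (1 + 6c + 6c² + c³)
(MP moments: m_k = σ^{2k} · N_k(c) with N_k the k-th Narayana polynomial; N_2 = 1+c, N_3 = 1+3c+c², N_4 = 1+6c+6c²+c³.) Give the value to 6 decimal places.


E[X⁴] = σ⁸ (1 + 6c + 6c² + c³) (fourth MP moment). With σ² = 3 (so σ⁸ = 81) and c = 9/19 = 0.473684: E[X⁴] = 81 · (1 + 6·0.473684 + 6·(0.473684)² + (0.473684)³) = 81 · 5.294649.

So E[X^4] = 428.866599.


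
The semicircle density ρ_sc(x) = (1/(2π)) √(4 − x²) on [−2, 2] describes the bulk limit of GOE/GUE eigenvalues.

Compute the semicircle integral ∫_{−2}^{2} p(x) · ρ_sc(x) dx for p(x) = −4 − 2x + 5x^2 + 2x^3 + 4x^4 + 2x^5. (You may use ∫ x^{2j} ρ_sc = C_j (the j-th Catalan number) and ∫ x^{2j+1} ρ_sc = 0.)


Write p(x) = Σ a_i x^i, split into monomials and integrate each against ρ_sc separately.
Using ∫ x^{2j} ρ_sc = C_j = (1/(j+1)) C(2j, j) (Catalan numbers) and ∫ x^{2j+1} ρ_sc = 0 (odd monomials vanish by symmetry):
  i = 0 (even): a_0 · C_{0} = -4 · 1 = -4
  i = 1 (odd): ∫ x^1 ρ_sc = 0 (vanishes)
  i = 2 (even): a_2 · C_{1} = 5 · 1 = 5
  i = 3 (odd): ∫ x^3 ρ_sc = 0 (vanishes)
  i = 4 (even): a_4 · C_{2} = 4 · 2 = 8
  i = 5 (odd): ∫ x^5 ρ_sc = 0 (vanishes)

Summing the contributions: ∫_{−2}^{2} p(x) ρ_sc(x) dx = (-4) + 5 + 8 = 9.


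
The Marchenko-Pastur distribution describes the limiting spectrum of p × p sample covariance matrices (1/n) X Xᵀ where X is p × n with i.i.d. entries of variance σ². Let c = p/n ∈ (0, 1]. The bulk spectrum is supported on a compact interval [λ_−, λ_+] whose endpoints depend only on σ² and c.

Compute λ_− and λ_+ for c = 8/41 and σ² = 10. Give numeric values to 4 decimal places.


c = 8/41 = 0.195122; √c = 0.441726.
λ_− = σ² (1 − √c)² = 10 · (1 − 0.441726)² = 10 · (0.558274)² = 3.116697.
λ_+ = σ² (1 + √c)² = 10 · (1 + 0.441726)² = 10 · (1.441726)² = 20.785742.

Rounded to 4 decimal places: λ_− ≈ 3.1167, λ_+ ≈ 20.7857.


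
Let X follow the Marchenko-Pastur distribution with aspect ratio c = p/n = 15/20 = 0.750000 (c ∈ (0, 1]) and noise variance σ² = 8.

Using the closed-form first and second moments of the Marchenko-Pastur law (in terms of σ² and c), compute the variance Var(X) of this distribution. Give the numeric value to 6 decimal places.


Recall the MP moments m_1 = E[X] = σ² and m_2 = E[X²] = σ⁴ (1 + c).
m_1 = E[X] = σ² = 8, so m_1² = 64.
m_2 = E[X²] = σ⁴ (1 + c) = 64 · (1 + 0.750000) = 64 · 1.750000 = 112.000000.
(Note m_2 − m_1² simplifies to c · σ⁴ = 0.750000 · 64.)

Var(X) = m_2 − m_1² = 112.000000 − 64 = 48.000000.


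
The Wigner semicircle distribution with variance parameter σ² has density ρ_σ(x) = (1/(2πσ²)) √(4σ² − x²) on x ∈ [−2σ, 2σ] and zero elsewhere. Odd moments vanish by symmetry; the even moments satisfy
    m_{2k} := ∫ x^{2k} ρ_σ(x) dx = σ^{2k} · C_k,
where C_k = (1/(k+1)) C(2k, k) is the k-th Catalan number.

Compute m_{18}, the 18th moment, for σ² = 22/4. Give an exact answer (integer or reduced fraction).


By the scaled semicircle moment identity, m_{2k} = σ^{2k} · C_k with k = 9.
C_9 = (1/(k+1)) · C(2k, k) = (1/10) · C(18, 9) = (1/10) · 48620 = 4862.
σ^{2k} = (σ²)^k = (22/4)^9 = 2357947691/512.

Therefore m_{18} = σ^{18} · C_9 = (2357947691/512) · 4862 = 5732170836821/256.


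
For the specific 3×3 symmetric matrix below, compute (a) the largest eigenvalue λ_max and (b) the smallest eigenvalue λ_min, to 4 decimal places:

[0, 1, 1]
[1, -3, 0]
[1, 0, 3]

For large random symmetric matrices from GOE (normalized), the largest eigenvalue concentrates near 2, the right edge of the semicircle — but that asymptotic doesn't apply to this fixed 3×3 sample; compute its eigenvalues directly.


Since M is real symmetric, all three eigenvalues are real; they are the roots of det(λI − M) = λ³ − (tr M) λ² + s λ − det M, where s is the sum of the principal 2×2 minors.
tr M = 0 + (-3) + 3 = 0.
s = (0·(-3) − 1²) + (0·3 − 1²) + ((-3)·3 − 0²) = -1 + (-1) + (-9) = -11.
det M (expand along row 1) = 0·(-9) − 1·3 + 1·3 = 0.
Characteristic polynomial: λ³ − 11λ = 0.
Substitute λ = y + (tr M)/3 = y + 0.000000 to remove the quadratic term: y³ + p·y + q = 0 with p = s − (tr M)²/3 = -11.000000 and q = −2(tr M)³/27 + (tr M)·s/3 − det M = 0.000000.
Three real roots ⇒ use the trigonometric (Viète) form: r = 2√(−p/3) = 3.829708, φ = arccos(3q/(p·r)) = arccos(0.000000) = 1.570796 rad.
y_k = r·cos(φ/3 − 2πk/3) for k = 0, 1, 2 gives y = 3.316625, 0.000000, -3.316625.
λ_k = y_k + 0.000000 gives λ = 3.3166, 0.0000, -3.3166 (check: the sum is 0.0000 = tr M).

Hence λ_max = 3.3166 and λ_min = -3.3166.


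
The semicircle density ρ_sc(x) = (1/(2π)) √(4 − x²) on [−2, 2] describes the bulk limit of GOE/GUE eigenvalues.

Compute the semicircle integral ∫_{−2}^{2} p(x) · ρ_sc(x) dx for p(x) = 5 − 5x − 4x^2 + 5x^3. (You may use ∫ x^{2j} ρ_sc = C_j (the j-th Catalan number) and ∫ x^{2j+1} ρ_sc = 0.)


Write p(x) = Σ a_i x^i, split into monomials and integrate each against ρ_sc separately.
Using ∫ x^{2j} ρ_sc = C_j = (1/(j+1)) C(2j, j) (Catalan numbers) and ∫ x^{2j+1} ρ_sc = 0 (odd monomials vanish by symmetry):
  i = 0 (even): a_0 · C_{0} = 5 · 1 = 5
  i = 1 (odd): ∫ x^1 ρ_sc = 0 (vanishes)
  i = 2 (even): a_2 · C_{1} = -4 · 1 = -4
  i = 3 (odd): ∫ x^3 ρ_sc = 0 (vanishes)

Summing the contributions: ∫_{−2}^{2} p(x) ρ_sc(x) dx = 5 + (-4) = 1.


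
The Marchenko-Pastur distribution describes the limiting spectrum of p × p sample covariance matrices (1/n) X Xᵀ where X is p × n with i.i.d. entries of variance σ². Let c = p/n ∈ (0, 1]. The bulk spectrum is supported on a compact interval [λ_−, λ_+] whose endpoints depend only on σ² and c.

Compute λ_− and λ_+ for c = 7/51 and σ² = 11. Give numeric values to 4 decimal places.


c = 7/51 = 0.137255; √c = 0.370479.
λ_− = σ² (1 − √c)² = 11 · (1 − 0.370479)² = 11 · (0.629521)² = 4.359260.
λ_+ = σ² (1 + √c)² = 11 · (1 + 0.370479)² = 11 · (1.370479)² = 20.660348.

Rounded to 4 decimal places: λ_− ≈ 4.3593, λ_+ ≈ 20.6603.


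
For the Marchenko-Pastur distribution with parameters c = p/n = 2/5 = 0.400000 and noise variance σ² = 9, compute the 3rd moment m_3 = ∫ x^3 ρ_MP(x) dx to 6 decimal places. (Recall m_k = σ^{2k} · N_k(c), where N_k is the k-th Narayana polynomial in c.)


E[X³] = σ⁶ (1 + 3c + c²) (third MP moment). With σ² = 9 (so σ⁶ = 729) and c = 2/5 = 0.400000: E[X³] = 729 · (1 + 3·0.400000 + (0.400000)²) = 729 · 2.360000.

So E[X^3] = 1720.440000.


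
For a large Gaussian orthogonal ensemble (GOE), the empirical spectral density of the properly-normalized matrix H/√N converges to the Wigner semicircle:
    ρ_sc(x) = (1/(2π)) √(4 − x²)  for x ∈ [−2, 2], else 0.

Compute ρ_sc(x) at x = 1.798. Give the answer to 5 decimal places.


ρ_sc(x) = (1/(2π)) √(4 − x²). With x = 1.798:
  4 − x² = 4 − (1.798)² = 4 − 3.232804 = 0.767196.
  √(4 − x²) = 0.875897.
  1/(2π) = 0.159155.
  ρ_sc(1.798) = 0.159155 · 0.875897 = 0.139403.

Rounded to 5 decimal places: ρ_sc(1.798) ≈ 0.13940.


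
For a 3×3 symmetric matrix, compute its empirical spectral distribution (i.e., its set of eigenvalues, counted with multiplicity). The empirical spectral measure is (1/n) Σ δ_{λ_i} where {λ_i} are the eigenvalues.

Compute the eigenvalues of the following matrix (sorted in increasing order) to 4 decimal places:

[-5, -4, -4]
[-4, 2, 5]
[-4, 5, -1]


Since M is real symmetric, all three eigenvalues are real; they are the roots of det(λI − M) = λ³ − (tr M) λ² + s λ − det M, where s is the sum of the principal 2×2 minors.
tr M = -5 + 2 + (-1) = -4.
s = ((-5)·2 − (-4)²) + ((-5)·(-1) − (-4)²) + (2·(-1) − 5²) = -26 + (-11) + (-27) = -64.
det M (expand along row 1) = (-5)·(-27) − (-4)·24 + (-4)·(-12) = 279.
Characteristic polynomial: λ³ + 4λ² − 64λ − 279 = 0.
Substitute λ = y + (tr M)/3 = y − 1.333333 to remove the quadratic term: y³ + p·y + q = 0 with p = s − (tr M)²/3 = -69.333333 and q = −2(tr M)³/27 + (tr M)·s/3 − det M = -188.925926.
Three real roots ⇒ use the trigonometric (Viète) form: r = 2√(−p/3) = 9.614803, φ = arccos(3q/(p·r)) = arccos(0.850218) = 0.554397 rad.
y_k = r·cos(φ/3 − 2πk/3) for k = 0, 1, 2 gives y = 9.451094, -3.195531, -6.255563.
λ_k = y_k − 1.333333 gives λ = 8.1178, -4.5289, -7.5889 (check: the sum is -4.0000 = tr M).

Eigenvalues sorted in increasing order: [-7.5889, -4.5289, 8.1178].


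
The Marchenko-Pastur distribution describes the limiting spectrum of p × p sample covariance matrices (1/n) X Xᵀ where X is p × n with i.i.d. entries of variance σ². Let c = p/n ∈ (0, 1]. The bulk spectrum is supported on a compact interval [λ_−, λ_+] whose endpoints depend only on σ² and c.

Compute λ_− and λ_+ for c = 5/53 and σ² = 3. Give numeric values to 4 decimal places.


c = 5/53 = 0.094340; √c = 0.307148.
λ_− = σ² (1 − √c)² = 3 · (1 − 0.307148)² = 3 · (0.692852)² = 1.440134.
λ_+ = σ² (1 + √c)² = 3 · (1 + 0.307148)² = 3 · (1.307148)² = 5.125904.

Rounded to 4 decimal places: λ_− ≈ 1.4401, λ_+ ≈ 5.1259.


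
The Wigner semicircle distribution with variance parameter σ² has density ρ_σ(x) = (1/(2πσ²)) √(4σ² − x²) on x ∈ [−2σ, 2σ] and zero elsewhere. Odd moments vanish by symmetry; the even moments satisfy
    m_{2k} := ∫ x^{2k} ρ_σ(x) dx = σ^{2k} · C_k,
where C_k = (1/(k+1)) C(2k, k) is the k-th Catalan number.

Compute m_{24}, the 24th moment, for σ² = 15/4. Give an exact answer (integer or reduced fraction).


By the scaled semicircle moment identity, m_{2k} = σ^{2k} · C_k with k = 12.
C_12 = (1/(k+1)) · C(2k, k) = (1/13) · C(24, 12) = (1/13) · 2704156 = 208012.
σ^{2k} = (σ²)^k = (15/4)^12 = 129746337890625/16777216.

Therefore m_{24} = σ^{24} · C_12 = (129746337890625/16777216) · 208012 = 6747198809326171875/4194304.


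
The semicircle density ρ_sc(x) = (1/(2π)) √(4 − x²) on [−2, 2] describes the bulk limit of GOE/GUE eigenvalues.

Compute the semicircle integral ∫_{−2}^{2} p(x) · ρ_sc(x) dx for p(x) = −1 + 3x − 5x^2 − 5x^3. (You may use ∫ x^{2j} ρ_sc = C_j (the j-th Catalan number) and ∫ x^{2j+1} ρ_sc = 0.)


Write p(x) = Σ a_i x^i, split into monomials and integrate each against ρ_sc separately.
Using ∫ x^{2j} ρ_sc = C_j = (1/(j+1)) C(2j, j) (Catalan numbers) and ∫ x^{2j+1} ρ_sc = 0 (odd monomials vanish by symmetry):
  i = 0 (even): a_0 · C_{0} = -1 · 1 = -1
  i = 1 (odd): ∫ x^1 ρ_sc = 0 (vanishes)
  i = 2 (even): a_2 · C_{1} = -5 · 1 = -5
  i = 3 (odd): ∫ x^3 ρ_sc = 0 (vanishes)

Summing the contributions: ∫_{−2}^{2} p(x) ρ_sc(x) dx = (-1) + (-5) = -6.


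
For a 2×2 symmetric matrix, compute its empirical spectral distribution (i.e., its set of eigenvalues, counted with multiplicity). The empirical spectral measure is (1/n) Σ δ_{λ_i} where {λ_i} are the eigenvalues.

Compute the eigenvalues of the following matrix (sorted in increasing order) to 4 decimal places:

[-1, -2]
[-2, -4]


Since M is real symmetric, both eigenvalues are real; they are the roots of det(λI − M) = λ² − (tr M) λ + det M.
tr M = -1 + (-4) = -5.
det M = (-1)·(-4) − (-2)² = 4 − 4 = 0.
Characteristic polynomial: λ² + 5λ = 0.
Discriminant Δ = (tr M)² − 4·det M = 25 − 0 = 25; √Δ = 5.000000.
λ = (tr M ± √Δ)/2 = (-5 ± 5.000000)/2, giving (tr M − √Δ)/2 = -5.0000 and (tr M + √Δ)/2 = 0.0000.

Eigenvalues sorted in increasing order: [-5.0000, 0.0000].


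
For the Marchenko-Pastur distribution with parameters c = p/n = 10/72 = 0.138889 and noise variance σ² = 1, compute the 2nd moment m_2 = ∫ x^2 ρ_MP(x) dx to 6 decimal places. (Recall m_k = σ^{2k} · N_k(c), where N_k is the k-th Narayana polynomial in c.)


E[X²] = σ⁴ (1 + c) (second MP moment). With σ² = 1 (so σ⁴ = 1) and c = 10/72 = 0.138889: E[X²] = 1 · (1 + 0.138889) = 1 · 1.138889.

So E[X^2] = 1.138889.


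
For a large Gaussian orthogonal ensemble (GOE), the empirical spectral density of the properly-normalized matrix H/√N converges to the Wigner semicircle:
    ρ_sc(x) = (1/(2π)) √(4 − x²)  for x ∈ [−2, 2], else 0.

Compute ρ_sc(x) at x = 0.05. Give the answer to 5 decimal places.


ρ_sc(x) = (1/(2π)) √(4 − x²). With x = 0.05:
  4 − x² = 4 − (0.05)² = 4 − 0.002500 = 3.997500.
  √(4 − x²) = 1.999375.
  1/(2π) = 0.159155.
  ρ_sc(0.05) = 0.159155 · 1.999375 = 0.318210.

Rounded to 5 decimal places: ρ_sc(0.05) ≈ 0.31821.


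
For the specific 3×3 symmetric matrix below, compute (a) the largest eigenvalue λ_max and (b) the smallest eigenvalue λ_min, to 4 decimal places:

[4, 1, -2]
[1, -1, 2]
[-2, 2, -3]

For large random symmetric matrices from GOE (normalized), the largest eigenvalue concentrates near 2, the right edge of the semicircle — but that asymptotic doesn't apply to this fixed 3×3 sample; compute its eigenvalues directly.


Since M is real symmetric, all three eigenvalues are real; they are the roots of det(λI − M) = λ³ − (tr M) λ² + s λ − det M, where s is the sum of the principal 2×2 minors.
tr M = 4 + (-1) + (-3) = 0.
s = (4·(-1) − 1²) + (4·(-3) − (-2)²) + ((-1)·(-3) − 2²) = -5 + (-16) + (-1) = -22.
det M (expand along row 1) = 4·(-1) − 1·1 + (-2)·0 = -5.
Characteristic polynomial: λ³ − 22λ + 5 = 0.
Substitute λ = y + (tr M)/3 = y + 0.000000 to remove the quadratic term: y³ + p·y + q = 0 with p = s − (tr M)²/3 = -22.000000 and q = −2(tr M)³/27 + (tr M)·s/3 − det M = 5.000000.
Three real roots ⇒ use the trigonometric (Viète) form: r = 2√(−p/3) = 5.416026, φ = arccos(3q/(p·r)) = arccos(-0.125889) = 1.697020 rad.
y_k = r·cos(φ/3 − 2πk/3) for k = 0, 1, 2 gives y = 4.572360, 0.227810, -4.800170.
λ_k = y_k + 0.000000 gives λ = 4.5724, 0.2278, -4.8002 (check: the sum is 0.0000 = tr M).

Hence λ_max = 4.5724 and λ_min = -4.8002.


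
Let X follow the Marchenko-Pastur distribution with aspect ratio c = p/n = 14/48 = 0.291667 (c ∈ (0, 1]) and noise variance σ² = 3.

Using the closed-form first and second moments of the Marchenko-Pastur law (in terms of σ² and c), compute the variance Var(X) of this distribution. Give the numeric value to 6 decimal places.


Recall the MP moments m_1 = E[X] = σ² and m_2 = E[X²] = σ⁴ (1 + c).
m_1 = E[X] = σ² = 3, so m_1² = 9.
m_2 = E[X²] = σ⁴ (1 + c) = 9 · (1 + 0.291667) = 9 · 1.291667 = 11.625000.
(Note m_2 − m_1² simplifies to c · σ⁴ = 0.291667 · 9.)

Var(X) = m_2 − m_1² = 11.625000 − 9 = 2.625000.


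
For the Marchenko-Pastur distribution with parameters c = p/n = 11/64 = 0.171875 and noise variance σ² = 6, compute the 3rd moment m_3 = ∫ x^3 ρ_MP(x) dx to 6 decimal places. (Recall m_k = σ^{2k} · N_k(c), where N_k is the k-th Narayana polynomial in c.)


E[X³] = σ⁶ (1 + 3c + c²) (third MP moment). With σ² = 6 (so σ⁶ = 216) and c = 11/64 = 0.171875: E[X³] = 216 · (1 + 3·0.171875 + (0.171875)²) = 216 · 1.545166.

So E[X^3] = 333.755859.
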